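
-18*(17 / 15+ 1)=-192 / 5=-38.40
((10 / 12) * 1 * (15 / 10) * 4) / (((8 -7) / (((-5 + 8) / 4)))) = 15 / 4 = 3.75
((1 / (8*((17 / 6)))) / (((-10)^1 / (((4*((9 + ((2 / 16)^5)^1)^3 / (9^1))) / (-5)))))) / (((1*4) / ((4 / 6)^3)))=25649668172906497 / 1211222009158041600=0.02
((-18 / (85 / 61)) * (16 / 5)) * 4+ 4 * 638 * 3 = 3183528 / 425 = 7490.65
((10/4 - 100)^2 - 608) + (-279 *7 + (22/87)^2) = 210276325/30276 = 6945.31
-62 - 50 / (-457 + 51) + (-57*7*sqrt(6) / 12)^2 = 10672113 / 1624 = 6571.50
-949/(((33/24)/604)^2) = -22157464576/121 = -183119541.95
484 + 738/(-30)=2297/5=459.40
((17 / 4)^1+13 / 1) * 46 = 1587 / 2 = 793.50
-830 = -830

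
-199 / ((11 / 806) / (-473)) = 6896942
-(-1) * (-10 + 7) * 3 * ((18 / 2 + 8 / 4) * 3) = -297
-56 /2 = -28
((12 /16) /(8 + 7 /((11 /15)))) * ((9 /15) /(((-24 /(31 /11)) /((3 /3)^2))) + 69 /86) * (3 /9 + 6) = 263093 /1327840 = 0.20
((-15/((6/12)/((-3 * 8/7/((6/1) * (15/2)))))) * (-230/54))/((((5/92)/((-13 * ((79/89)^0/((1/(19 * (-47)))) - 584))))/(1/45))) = -92867008/1215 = -76433.75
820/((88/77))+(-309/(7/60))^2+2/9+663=7016311.33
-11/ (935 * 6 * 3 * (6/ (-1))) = 1/ 9180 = 0.00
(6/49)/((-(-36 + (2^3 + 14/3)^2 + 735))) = -54/379015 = -0.00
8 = 8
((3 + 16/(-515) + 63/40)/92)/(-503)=-18721/190657120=-0.00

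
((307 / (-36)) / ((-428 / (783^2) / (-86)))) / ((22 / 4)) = -899265321 / 4708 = -191007.93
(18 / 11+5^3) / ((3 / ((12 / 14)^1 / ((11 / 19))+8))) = 400.19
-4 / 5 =-0.80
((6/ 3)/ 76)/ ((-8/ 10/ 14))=-0.46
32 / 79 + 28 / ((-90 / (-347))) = 385222 / 3555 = 108.36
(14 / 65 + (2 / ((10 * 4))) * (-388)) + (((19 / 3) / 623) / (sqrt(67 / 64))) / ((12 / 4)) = -1247 / 65 + 152 * sqrt(67) / 375669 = -19.18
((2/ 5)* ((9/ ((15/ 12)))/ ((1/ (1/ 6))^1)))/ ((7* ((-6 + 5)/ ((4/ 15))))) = -16/ 875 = -0.02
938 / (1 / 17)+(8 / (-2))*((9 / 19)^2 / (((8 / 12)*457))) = 2630722756 / 164977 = 15946.00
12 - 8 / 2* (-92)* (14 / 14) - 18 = 362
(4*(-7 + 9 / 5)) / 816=-13 / 510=-0.03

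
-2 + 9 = 7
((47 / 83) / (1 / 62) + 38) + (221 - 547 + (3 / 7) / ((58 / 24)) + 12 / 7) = -4229098 / 16849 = -251.00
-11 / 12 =-0.92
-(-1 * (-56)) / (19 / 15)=-840 / 19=-44.21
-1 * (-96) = 96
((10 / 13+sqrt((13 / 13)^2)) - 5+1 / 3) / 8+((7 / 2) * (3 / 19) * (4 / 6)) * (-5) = -13067 / 5928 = -2.20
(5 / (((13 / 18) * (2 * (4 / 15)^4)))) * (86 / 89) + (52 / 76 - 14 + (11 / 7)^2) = 89704704717 / 137877376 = 650.61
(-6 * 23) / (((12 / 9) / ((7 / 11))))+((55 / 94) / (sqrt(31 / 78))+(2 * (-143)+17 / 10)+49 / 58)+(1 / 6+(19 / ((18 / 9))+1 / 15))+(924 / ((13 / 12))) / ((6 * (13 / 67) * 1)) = 55 * sqrt(2418) / 2914+635697343 / 1617330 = 393.98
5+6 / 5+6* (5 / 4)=137 / 10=13.70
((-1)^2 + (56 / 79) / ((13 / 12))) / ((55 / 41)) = 69659 / 56485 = 1.23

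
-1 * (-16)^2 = -256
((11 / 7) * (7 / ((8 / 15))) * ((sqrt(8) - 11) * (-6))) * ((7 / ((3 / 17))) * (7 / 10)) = 302379 / 8 - 27489 * sqrt(2) / 4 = 28078.55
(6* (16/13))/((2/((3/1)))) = 144/13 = 11.08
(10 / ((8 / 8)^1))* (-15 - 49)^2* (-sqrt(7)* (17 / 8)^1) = -87040* sqrt(7) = -230286.19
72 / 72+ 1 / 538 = 539 / 538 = 1.00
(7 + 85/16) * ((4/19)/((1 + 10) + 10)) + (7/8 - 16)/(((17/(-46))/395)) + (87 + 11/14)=220499933/13566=16253.87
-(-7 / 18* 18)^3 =343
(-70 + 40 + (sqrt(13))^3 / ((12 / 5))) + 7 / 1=-23 + 65 * sqrt(13) / 12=-3.47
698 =698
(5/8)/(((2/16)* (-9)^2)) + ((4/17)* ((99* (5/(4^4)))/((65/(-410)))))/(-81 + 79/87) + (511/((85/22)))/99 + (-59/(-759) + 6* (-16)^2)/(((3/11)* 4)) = 646993326398467/459021738240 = 1409.50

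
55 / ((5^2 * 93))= 11 / 465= 0.02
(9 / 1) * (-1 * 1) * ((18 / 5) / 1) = -32.40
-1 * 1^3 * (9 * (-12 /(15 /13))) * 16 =7488 /5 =1497.60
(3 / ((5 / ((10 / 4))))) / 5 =3 / 10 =0.30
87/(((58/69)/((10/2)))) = 1035/2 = 517.50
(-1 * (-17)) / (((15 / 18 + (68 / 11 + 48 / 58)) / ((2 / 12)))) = 0.36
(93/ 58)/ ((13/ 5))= 0.62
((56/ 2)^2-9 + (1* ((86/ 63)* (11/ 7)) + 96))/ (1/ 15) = 1925285/ 147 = 13097.18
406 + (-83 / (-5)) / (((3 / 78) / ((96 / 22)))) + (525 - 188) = 144449 / 55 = 2626.35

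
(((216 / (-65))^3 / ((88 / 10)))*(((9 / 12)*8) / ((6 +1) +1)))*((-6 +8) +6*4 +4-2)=-87.57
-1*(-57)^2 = -3249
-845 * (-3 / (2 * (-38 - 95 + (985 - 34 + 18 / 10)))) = 12675 / 8198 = 1.55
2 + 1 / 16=33 / 16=2.06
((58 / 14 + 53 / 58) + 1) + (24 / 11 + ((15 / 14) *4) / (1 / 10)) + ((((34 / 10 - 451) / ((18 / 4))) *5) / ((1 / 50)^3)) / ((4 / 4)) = -62166615.57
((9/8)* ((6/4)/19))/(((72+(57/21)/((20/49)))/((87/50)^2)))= 0.00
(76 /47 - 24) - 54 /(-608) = -22.29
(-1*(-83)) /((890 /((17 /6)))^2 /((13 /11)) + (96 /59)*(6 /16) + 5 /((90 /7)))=331164522 /333123225377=0.00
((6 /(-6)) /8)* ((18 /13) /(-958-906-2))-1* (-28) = 905635 /32344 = 28.00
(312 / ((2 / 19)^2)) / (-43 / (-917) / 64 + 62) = 1652536704 / 3638699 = 454.16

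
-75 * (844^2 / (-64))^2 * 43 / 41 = -6392335197225 / 656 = -9744413410.40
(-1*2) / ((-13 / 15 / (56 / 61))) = 1680 / 793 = 2.12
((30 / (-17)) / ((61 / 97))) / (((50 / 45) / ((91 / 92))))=-238329 / 95404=-2.50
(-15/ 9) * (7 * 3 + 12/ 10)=-37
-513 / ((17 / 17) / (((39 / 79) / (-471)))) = 6669 / 12403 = 0.54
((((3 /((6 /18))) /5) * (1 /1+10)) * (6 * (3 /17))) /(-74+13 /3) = -486 /1615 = -0.30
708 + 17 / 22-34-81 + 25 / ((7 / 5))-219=60465 / 154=392.63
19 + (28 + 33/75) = 1186/25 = 47.44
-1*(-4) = 4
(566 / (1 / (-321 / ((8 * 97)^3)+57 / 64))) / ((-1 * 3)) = -39259511487 / 233644288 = -168.03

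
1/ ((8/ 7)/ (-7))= -49/ 8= -6.12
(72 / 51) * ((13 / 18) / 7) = 52 / 357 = 0.15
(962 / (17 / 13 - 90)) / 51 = -12506 / 58803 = -0.21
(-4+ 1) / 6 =-1 / 2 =-0.50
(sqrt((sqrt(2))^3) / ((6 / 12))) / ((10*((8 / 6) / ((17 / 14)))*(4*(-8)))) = -51*2^(3 / 4) / 8960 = -0.01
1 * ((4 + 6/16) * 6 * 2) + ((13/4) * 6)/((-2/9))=-141/4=-35.25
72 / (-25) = -2.88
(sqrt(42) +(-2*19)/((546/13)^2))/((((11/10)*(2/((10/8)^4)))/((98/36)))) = -59375/912384 +153125*sqrt(42)/50688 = 19.51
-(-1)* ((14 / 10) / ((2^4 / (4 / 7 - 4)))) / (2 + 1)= -1 / 10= -0.10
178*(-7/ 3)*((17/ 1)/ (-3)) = 21182/ 9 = 2353.56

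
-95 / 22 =-4.32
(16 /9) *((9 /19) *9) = 144 /19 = 7.58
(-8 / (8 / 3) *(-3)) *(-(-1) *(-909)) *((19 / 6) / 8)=-51813 / 16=-3238.31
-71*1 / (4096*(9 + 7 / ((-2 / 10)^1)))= 0.00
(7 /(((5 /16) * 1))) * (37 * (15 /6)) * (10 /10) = 2072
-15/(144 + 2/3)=-45/434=-0.10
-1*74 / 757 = -0.10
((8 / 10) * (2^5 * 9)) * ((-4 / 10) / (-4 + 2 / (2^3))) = 3072 / 125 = 24.58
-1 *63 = -63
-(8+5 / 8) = -69 / 8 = -8.62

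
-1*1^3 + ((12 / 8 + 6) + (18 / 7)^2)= 1285 / 98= 13.11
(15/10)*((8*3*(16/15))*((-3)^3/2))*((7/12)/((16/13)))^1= -245.70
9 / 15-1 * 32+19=-62 / 5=-12.40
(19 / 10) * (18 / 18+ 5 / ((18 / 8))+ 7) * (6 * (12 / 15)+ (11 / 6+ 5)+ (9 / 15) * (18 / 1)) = 294101 / 675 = 435.71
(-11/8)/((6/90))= -165/8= -20.62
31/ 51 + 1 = 82/ 51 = 1.61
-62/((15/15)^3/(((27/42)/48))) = -93/112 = -0.83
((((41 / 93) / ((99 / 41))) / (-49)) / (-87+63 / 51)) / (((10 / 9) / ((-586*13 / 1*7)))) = -108849793 / 52203690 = -2.09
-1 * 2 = -2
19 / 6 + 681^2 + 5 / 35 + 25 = 19479151 / 42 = 463789.31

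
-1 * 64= -64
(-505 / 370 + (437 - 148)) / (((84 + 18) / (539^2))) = 2061246495 / 2516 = 819255.36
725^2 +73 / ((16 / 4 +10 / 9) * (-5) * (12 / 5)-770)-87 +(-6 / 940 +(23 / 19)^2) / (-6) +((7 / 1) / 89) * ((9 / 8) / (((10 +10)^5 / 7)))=525537.67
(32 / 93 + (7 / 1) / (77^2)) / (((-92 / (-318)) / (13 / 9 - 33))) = -204684622 / 5435199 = -37.66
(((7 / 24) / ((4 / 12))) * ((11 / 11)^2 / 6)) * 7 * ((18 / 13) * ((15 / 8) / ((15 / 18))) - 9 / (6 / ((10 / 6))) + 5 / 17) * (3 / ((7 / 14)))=5.57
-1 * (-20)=20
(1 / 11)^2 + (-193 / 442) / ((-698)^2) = 215320815 / 26056644328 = 0.01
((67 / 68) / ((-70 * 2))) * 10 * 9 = -603 / 952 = -0.63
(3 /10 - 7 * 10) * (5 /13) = -697 /26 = -26.81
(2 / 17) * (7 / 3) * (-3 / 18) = -7 / 153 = -0.05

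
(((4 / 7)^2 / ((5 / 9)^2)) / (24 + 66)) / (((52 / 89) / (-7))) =-1602 / 11375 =-0.14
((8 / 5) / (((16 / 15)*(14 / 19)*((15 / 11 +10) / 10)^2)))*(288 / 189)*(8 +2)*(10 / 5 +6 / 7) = 588544 / 8575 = 68.63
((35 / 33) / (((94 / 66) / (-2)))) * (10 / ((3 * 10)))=-70 / 141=-0.50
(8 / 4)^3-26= -18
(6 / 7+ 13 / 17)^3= 7189057 / 1685159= 4.27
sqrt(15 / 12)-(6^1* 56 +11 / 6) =-2027 / 6 +sqrt(5) / 2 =-336.72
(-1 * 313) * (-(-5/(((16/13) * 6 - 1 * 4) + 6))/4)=-20345/488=-41.69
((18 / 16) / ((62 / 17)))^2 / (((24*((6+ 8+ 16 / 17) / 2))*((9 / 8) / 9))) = 132651 / 31244032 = 0.00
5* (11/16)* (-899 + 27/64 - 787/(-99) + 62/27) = -84427105/27648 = -3053.64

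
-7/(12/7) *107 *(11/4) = -57673/48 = -1201.52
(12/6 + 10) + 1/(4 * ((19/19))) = 49/4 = 12.25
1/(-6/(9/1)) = -3/2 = -1.50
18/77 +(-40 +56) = 1250/77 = 16.23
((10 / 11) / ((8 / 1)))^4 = 625 / 3748096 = 0.00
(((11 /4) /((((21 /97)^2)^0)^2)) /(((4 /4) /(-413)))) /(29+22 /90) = -29205 /752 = -38.84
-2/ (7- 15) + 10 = 41/ 4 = 10.25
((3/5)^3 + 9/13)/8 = 369/3250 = 0.11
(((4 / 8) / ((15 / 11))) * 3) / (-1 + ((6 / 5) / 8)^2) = -440 / 391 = -1.13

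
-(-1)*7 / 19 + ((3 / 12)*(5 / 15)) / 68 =5731 / 15504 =0.37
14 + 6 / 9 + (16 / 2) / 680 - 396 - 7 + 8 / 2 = -98002 / 255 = -384.32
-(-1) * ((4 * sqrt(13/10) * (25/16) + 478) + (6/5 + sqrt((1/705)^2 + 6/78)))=sqrt(6461494)/9165 + 5 * sqrt(130)/8 + 2396/5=486.60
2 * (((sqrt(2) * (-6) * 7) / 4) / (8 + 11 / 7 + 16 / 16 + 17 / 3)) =-441 * sqrt(2) / 341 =-1.83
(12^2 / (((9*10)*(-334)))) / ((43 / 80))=-64 / 7181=-0.01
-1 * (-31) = 31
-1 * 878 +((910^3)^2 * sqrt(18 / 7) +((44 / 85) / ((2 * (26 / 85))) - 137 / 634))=-7231283 / 8242 +243372536589000000 * sqrt(14)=910616649266142297.16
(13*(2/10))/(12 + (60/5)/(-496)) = 1612/7425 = 0.22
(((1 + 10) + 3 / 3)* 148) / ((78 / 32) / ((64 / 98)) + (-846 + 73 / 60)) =-13639680 / 6459271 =-2.11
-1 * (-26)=26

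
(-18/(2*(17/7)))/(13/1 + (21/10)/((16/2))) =-0.28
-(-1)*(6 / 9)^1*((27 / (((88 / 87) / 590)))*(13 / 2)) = 3002805 / 44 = 68245.57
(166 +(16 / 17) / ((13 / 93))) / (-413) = -38174 / 91273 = -0.42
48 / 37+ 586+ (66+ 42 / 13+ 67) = 348017 / 481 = 723.53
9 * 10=90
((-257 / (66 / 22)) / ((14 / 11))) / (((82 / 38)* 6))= -53713 / 10332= -5.20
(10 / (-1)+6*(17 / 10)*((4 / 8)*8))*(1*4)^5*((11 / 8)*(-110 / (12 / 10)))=-11925760 / 3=-3975253.33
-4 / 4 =-1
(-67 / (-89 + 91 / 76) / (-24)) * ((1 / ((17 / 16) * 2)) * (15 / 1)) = -25460 / 113441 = -0.22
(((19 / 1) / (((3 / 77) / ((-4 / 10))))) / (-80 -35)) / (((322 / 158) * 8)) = 16511 / 158700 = 0.10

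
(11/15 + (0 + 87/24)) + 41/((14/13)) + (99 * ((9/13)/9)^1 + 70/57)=10638167/207480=51.27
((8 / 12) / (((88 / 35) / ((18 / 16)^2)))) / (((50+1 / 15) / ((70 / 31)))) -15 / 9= -162409865 / 98338944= -1.65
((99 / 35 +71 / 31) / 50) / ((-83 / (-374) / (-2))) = -2077196 / 2251375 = -0.92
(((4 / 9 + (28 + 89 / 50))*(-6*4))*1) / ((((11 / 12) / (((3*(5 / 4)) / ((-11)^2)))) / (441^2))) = -31741632972 / 6655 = -4769591.73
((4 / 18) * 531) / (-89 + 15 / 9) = -177 / 131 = -1.35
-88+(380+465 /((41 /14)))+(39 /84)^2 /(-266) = 3854303279 /8550304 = 450.78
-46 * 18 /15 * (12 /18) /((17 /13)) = -2392 /85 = -28.14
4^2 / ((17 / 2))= 1.88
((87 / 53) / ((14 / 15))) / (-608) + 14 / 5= 6309379 / 2255680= 2.80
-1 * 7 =-7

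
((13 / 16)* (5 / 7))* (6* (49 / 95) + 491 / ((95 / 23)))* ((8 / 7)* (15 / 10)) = 451893 / 3724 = 121.35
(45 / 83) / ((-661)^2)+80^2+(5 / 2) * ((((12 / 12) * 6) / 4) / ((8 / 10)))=3716198797145 / 580231088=6404.69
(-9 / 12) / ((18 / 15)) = -5 / 8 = -0.62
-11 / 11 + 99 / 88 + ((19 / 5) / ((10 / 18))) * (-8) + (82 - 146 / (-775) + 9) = 226879 / 6200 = 36.59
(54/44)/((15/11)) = 9/10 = 0.90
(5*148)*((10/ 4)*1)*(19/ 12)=17575/ 6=2929.17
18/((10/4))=36/5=7.20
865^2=748225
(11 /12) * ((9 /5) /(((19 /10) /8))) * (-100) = -694.74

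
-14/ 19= -0.74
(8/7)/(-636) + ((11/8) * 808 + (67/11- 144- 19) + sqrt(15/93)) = sqrt(155)/31 + 11680913/12243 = 954.49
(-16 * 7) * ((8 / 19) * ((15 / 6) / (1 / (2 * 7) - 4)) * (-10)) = -62720 / 209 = -300.10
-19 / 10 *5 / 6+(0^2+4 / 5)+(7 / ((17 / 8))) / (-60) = -0.84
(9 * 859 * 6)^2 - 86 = 2151660910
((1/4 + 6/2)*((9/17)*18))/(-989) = -1053/33626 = -0.03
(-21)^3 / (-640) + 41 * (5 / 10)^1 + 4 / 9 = 35.41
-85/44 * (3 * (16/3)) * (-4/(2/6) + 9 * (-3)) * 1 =13260/11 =1205.45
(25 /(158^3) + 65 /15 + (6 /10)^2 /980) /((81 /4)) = 314092926481 /1467653843250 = 0.21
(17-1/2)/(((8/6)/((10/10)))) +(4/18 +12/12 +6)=1411/72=19.60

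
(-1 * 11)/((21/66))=-242/7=-34.57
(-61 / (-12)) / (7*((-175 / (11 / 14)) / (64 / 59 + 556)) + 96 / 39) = -23892297 / 1584514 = -15.08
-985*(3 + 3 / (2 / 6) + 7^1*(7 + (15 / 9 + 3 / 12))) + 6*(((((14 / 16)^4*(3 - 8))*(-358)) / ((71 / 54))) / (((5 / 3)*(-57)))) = -151987590857 / 2072064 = -73350.82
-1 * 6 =-6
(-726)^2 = 527076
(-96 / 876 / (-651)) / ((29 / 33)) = 88 / 459389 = 0.00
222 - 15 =207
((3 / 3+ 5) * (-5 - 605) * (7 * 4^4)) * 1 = -6558720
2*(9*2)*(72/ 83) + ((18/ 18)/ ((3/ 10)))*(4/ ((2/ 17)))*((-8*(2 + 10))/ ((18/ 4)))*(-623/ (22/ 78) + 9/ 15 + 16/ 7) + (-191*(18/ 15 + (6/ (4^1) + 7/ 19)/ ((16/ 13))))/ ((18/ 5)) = 124343486827499/ 23314368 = 5333341.52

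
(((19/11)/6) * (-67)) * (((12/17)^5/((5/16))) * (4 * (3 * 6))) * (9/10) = -273683349504/390460675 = -700.92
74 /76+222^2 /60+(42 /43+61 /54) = 90936028 /110295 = 824.48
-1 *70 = -70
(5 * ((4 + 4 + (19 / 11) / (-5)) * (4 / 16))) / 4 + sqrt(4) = 773 / 176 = 4.39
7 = 7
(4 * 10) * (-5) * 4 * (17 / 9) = -13600 / 9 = -1511.11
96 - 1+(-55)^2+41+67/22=69609/22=3164.05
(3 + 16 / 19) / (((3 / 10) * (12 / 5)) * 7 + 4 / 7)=12775 / 18658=0.68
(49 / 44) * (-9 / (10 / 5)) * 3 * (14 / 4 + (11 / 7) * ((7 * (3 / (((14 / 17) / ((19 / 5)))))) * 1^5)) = -257607 / 110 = -2341.88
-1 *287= -287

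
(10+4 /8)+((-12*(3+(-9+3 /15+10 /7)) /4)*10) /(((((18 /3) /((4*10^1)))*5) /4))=9939 /14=709.93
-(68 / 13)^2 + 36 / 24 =-8741 / 338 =-25.86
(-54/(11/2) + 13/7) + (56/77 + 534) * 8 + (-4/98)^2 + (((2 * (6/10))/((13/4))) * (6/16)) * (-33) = 665662418/156065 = 4265.29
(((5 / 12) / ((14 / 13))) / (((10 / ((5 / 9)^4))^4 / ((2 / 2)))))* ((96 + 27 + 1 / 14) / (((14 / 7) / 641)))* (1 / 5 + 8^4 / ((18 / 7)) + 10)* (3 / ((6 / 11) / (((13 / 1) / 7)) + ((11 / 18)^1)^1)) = 36160370078037841796875 / 54135940344822002370816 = 0.67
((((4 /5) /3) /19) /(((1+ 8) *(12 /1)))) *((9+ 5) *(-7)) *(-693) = 7546 /855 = 8.83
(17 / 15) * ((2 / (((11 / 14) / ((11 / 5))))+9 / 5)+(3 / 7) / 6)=8891 / 1050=8.47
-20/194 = -10/97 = -0.10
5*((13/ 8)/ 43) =0.19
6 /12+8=8.50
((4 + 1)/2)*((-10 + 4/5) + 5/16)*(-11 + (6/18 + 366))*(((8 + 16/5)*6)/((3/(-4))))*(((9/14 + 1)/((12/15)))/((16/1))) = 2905383/32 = 90793.22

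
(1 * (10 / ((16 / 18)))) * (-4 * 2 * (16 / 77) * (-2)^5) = 46080 / 77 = 598.44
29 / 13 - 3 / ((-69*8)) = 5349 / 2392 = 2.24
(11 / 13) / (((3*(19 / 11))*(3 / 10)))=1210 / 2223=0.54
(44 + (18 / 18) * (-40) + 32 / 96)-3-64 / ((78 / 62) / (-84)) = 166708 / 39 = 4274.56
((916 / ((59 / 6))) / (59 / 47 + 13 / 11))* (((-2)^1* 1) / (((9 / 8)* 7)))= -3788576 / 390285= -9.71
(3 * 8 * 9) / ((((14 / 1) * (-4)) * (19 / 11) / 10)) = -2970 / 133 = -22.33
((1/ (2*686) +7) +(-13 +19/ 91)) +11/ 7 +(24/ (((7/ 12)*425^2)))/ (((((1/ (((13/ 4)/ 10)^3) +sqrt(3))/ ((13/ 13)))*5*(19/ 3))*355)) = -4.22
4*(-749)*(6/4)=-4494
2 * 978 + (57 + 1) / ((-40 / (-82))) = 20749 / 10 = 2074.90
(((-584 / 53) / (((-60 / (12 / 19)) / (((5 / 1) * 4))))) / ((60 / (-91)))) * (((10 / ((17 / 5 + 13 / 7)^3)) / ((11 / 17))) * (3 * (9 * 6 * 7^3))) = -44840989864125 / 2156381744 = -20794.55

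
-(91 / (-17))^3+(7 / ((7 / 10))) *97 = 5519181 / 4913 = 1123.38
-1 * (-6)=6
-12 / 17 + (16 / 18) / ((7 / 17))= 1556 / 1071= 1.45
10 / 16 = 5 / 8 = 0.62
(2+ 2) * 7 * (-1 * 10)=-280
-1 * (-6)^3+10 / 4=437 / 2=218.50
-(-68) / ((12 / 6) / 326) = 11084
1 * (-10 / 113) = -0.09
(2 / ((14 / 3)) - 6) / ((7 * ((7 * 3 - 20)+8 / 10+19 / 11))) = -2145 / 9506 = -0.23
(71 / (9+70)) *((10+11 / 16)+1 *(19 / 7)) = 1349 / 112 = 12.04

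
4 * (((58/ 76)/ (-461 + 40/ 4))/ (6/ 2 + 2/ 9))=-18/ 8569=-0.00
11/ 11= 1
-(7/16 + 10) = -167/16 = -10.44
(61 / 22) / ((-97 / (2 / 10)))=-61 / 10670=-0.01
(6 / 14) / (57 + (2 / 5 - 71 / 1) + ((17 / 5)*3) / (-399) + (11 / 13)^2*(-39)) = -3705 / 359188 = -0.01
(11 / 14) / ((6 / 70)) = 55 / 6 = 9.17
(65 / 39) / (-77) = -5 / 231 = -0.02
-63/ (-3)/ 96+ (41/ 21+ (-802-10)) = -544205/ 672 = -809.83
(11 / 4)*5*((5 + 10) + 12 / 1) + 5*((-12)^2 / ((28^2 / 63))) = 12015 / 28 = 429.11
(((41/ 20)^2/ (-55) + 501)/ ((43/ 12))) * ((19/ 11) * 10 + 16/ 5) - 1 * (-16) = 18717378791/ 6503750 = 2877.94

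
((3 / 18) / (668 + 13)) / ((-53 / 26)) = -13 / 108279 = -0.00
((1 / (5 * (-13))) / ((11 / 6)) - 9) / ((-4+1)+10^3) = -6441 / 712855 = -0.01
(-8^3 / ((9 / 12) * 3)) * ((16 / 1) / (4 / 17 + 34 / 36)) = -1114112 / 361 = -3086.18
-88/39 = -2.26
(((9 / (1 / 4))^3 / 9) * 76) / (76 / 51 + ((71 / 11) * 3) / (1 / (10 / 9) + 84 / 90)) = 1215637632 / 37187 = 32689.85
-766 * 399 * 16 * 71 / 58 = -173600112 / 29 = -5986210.76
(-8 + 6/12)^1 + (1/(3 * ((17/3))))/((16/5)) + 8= 141/272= 0.52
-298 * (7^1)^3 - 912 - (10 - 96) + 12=-103028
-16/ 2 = -8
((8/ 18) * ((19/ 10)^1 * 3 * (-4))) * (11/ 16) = -209/ 30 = -6.97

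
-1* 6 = -6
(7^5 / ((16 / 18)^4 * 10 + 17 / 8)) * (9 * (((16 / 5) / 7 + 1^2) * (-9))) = -520603855128 / 2196085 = -237059.97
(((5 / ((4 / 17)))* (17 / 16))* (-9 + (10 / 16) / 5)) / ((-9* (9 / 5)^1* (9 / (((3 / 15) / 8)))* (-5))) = -20519 / 2985984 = -0.01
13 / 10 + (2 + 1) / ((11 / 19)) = 713 / 110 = 6.48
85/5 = 17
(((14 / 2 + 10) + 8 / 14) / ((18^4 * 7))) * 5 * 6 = 205 / 285768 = 0.00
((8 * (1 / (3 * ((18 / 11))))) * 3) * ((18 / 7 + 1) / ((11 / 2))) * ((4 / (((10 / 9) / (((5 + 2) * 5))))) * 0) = 0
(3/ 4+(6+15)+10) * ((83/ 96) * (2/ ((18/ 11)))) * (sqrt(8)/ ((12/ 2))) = 115951 * sqrt(2)/ 10368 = 15.82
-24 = -24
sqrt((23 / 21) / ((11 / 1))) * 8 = 8 * sqrt(5313) / 231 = 2.52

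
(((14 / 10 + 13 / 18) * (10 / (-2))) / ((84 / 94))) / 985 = -8977 / 744660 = -0.01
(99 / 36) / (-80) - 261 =-83531 / 320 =-261.03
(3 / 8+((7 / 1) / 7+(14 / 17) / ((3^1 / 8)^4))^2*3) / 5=27587142857 / 25281720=1091.19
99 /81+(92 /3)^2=2825 /3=941.67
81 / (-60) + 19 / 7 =1.36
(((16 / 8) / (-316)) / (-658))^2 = 1 / 10808513296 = 0.00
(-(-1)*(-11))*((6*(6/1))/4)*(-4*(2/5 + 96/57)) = 78408/95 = 825.35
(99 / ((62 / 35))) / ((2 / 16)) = 13860 / 31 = 447.10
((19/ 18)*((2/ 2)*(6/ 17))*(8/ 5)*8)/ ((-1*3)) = -1216/ 765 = -1.59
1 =1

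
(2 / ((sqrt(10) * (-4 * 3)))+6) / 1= 5.95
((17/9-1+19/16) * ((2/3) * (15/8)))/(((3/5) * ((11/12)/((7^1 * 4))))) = 52325/396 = 132.13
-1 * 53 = -53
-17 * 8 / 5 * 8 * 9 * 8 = -78336 / 5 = -15667.20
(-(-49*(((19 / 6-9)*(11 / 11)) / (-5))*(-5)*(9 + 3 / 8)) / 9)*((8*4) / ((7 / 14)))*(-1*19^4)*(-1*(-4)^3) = 158933699555.56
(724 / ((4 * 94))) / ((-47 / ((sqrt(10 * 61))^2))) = -55205 / 2209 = -24.99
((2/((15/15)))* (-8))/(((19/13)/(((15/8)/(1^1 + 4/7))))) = -2730/209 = -13.06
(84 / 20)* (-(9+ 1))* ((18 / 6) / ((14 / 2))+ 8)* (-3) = 1062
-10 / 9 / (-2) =5 / 9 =0.56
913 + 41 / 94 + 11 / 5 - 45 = 409199 / 470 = 870.64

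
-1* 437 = -437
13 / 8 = 1.62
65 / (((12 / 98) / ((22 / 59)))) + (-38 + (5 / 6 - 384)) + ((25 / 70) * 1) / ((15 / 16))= -552217 / 2478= -222.85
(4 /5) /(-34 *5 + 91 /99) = -396 /83695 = -0.00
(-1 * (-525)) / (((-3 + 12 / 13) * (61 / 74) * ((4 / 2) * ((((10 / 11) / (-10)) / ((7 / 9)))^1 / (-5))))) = -32407375 / 4941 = -6558.87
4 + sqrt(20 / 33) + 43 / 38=5.91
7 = 7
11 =11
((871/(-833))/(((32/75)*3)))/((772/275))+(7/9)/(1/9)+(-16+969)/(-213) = 9795725791/4383206016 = 2.23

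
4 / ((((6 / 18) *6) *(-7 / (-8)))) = 16 / 7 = 2.29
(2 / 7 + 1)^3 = 729 / 343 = 2.13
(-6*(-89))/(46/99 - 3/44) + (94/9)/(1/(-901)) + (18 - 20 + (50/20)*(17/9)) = -22779871/2826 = -8060.82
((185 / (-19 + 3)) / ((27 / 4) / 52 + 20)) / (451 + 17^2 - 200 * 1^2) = -481 / 452196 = -0.00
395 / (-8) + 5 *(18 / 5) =-251 / 8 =-31.38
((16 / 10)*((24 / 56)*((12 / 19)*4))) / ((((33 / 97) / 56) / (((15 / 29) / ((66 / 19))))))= 148992 / 3509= 42.46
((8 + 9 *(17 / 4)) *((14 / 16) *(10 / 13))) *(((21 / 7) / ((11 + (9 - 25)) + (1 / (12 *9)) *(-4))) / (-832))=524475 / 23535616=0.02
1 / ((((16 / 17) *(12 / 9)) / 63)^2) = 10323369 / 4096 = 2520.35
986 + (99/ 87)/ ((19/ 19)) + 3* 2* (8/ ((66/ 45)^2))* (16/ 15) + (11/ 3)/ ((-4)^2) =170313175/ 168432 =1011.17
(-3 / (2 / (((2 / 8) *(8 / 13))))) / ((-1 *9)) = 0.03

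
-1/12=-0.08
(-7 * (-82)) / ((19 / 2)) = 1148 / 19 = 60.42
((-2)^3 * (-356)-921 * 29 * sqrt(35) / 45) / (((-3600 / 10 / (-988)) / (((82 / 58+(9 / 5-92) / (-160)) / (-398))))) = -336186019 / 8656500+1159652897 * sqrt(35) / 143280000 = 9.05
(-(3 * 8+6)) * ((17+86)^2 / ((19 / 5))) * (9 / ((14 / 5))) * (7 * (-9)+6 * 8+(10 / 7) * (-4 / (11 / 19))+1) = 65810279250 / 10241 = 6426157.53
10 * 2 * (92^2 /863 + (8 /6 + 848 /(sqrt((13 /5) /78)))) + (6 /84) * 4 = 4043338 /18123 + 16960 * sqrt(30) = 93116.85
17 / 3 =5.67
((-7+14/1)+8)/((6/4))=10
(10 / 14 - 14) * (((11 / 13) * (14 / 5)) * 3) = -6138 / 65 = -94.43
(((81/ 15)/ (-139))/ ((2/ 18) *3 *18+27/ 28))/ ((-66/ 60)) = 504/ 99385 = 0.01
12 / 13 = 0.92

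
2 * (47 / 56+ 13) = 775 / 28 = 27.68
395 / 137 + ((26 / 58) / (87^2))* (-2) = 86699333 / 30071637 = 2.88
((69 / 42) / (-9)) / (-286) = 23 / 36036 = 0.00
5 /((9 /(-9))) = -5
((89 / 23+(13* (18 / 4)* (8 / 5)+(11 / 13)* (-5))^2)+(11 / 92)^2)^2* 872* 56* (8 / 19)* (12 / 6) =249208941500824715837728812 / 94911398261875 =2625700875391.38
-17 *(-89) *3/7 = 4539/7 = 648.43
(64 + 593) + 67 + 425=1149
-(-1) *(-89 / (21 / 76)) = -322.10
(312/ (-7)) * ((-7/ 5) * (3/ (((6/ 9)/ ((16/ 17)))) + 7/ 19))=463944/ 1615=287.27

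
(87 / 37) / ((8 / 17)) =1479 / 296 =5.00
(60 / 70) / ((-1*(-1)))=6 / 7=0.86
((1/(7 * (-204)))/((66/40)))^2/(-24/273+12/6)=325/3449971602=0.00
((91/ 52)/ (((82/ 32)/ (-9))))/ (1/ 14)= -3528/ 41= -86.05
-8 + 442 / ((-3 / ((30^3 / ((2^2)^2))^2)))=-839109391 / 2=-419554695.50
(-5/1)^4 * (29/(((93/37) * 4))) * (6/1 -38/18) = 23471875/3348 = 7010.72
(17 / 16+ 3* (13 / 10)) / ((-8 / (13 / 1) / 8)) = -5161 / 80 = -64.51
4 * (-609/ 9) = -812/ 3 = -270.67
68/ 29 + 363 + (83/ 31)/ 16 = 5257527/ 14384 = 365.51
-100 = -100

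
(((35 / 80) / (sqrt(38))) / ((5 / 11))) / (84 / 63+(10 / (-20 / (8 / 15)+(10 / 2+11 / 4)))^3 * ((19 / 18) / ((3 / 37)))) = 3503445561 * sqrt(38) / 116035960960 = 0.19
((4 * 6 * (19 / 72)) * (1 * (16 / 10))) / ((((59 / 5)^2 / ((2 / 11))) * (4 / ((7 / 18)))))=1330 / 1033857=0.00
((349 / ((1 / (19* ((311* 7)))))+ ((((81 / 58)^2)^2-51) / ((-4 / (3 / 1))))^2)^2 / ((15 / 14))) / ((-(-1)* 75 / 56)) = 42877972621933630916689199176245212667074005441 / 295202752184074389302501572608000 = 145249230587108.37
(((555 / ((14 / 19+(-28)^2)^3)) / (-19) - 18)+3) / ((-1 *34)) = 3314613784357 / 7513124547600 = 0.44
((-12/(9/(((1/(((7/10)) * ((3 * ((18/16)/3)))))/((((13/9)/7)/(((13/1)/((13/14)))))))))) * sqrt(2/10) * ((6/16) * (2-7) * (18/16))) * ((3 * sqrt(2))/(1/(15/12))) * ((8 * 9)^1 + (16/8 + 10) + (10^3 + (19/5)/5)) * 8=20501964 * sqrt(10)/13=4987146.37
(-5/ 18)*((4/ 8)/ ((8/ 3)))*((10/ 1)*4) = -25/ 12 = -2.08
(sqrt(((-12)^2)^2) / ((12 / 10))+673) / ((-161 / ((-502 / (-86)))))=-199043 / 6923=-28.75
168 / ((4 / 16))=672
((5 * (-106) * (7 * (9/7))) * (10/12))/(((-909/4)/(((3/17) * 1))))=5300/1717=3.09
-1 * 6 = -6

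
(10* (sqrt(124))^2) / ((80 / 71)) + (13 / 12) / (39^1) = 39619 / 36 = 1100.53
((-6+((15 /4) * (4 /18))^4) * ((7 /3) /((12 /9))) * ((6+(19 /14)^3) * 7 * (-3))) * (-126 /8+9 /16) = -1501044957 /57344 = -26176.15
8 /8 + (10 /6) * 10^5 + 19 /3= 166674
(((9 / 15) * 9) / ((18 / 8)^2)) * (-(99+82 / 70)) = -56096 / 525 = -106.85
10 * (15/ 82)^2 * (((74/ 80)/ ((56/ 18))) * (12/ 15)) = 14985/ 188272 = 0.08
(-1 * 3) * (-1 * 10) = 30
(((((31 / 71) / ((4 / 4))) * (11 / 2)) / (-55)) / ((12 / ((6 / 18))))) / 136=-31 / 3476160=-0.00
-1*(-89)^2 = -7921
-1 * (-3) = 3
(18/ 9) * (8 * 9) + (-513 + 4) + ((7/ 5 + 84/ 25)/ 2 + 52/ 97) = -362.08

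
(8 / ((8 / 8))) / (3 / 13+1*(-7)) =-13 / 11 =-1.18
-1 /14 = -0.07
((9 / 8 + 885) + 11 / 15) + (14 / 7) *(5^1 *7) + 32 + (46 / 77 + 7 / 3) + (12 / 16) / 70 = 916423 / 924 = 991.80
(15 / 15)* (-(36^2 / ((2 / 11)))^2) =-50808384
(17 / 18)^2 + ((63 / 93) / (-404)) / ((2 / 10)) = 448177 / 507222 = 0.88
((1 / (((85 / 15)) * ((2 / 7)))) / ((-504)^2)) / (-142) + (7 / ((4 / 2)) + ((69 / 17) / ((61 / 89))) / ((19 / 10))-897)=-60265593828871 / 67685006592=-890.38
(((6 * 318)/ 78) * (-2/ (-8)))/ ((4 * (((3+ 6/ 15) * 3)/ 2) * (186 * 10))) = 53/ 328848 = 0.00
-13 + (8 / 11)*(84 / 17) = -1759 / 187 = -9.41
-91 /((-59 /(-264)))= -24024 /59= -407.19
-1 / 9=-0.11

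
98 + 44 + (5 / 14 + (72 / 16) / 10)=19993 / 140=142.81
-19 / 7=-2.71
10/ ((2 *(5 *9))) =1/ 9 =0.11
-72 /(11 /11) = -72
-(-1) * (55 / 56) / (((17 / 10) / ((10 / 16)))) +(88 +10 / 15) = 1017053 / 11424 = 89.03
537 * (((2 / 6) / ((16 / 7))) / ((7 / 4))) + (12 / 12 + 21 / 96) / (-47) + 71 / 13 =981229 / 19552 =50.19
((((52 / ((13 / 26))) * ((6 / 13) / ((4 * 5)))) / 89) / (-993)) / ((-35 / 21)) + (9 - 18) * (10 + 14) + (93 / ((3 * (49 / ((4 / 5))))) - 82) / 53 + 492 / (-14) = -483283112356 / 1912625575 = -252.68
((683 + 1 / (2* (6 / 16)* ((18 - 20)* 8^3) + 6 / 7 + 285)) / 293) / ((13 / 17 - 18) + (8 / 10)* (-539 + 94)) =-39187006 / 6274411875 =-0.01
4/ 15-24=-356/ 15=-23.73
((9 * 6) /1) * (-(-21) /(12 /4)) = 378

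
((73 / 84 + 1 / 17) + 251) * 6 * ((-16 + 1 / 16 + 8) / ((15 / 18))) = -14397.68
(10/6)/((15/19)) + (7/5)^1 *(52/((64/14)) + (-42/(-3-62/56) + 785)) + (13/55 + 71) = 547659029/455400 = 1202.59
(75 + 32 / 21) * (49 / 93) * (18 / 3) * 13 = 292474 / 93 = 3144.88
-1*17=-17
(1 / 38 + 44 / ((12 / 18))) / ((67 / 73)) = 71.94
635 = 635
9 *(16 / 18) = 8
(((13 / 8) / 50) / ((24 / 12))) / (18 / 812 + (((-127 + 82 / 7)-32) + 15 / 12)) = -2639 / 23712600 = -0.00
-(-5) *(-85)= -425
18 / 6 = 3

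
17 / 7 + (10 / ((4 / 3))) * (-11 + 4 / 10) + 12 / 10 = -5311 / 70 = -75.87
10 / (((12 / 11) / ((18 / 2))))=165 / 2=82.50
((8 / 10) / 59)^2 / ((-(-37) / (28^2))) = 12544 / 3219925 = 0.00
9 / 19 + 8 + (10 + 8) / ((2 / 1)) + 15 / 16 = 5597 / 304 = 18.41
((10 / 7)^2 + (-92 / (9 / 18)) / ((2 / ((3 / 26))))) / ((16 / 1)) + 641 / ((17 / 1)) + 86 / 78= 9946879 / 259896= 38.27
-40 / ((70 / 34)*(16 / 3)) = -51 / 14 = -3.64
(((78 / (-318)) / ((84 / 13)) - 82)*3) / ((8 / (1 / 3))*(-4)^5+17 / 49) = 2556631 / 255291884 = 0.01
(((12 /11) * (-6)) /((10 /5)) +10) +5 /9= 721 /99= 7.28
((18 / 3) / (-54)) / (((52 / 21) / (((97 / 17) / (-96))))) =679 / 254592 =0.00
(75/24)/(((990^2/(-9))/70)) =-35/17424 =-0.00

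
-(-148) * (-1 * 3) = -444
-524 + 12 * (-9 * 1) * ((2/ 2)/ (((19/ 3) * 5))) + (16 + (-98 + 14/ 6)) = -173017/ 285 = -607.08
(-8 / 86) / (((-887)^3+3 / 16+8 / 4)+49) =64 / 480130467647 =0.00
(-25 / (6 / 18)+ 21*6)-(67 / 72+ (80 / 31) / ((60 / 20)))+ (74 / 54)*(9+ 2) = 430441 / 6696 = 64.28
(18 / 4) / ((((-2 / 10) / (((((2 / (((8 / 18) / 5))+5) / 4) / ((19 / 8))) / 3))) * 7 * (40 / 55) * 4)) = -9075 / 8512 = -1.07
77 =77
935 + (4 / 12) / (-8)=22439 / 24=934.96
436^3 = 82881856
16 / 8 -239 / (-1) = 241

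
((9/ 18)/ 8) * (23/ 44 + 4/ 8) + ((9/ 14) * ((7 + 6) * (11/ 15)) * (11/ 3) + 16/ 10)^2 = 19990349/ 34496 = 579.50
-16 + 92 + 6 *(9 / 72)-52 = 99 / 4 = 24.75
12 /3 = 4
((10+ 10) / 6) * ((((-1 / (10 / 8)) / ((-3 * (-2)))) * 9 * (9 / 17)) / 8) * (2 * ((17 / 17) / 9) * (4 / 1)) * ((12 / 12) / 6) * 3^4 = -54 / 17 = -3.18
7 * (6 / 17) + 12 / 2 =144 / 17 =8.47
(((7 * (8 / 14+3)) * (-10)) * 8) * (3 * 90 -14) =-512000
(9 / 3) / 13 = 3 / 13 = 0.23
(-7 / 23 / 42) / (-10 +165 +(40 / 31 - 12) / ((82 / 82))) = -31 / 617274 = -0.00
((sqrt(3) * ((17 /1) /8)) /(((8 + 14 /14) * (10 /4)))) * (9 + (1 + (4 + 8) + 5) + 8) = 119 * sqrt(3) /36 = 5.73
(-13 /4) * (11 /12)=-143 /48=-2.98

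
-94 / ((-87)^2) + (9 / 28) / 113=-229295 / 23948316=-0.01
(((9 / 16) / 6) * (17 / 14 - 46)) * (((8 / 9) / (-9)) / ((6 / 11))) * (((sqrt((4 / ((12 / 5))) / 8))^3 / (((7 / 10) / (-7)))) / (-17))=57475 * sqrt(30) / 7402752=0.04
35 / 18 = 1.94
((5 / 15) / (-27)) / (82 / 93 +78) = -31 / 198072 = -0.00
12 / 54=0.22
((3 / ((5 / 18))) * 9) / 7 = 486 / 35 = 13.89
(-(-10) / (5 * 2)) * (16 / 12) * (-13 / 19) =-52 / 57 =-0.91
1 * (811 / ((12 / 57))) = 3852.25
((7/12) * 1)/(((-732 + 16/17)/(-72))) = 357/6214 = 0.06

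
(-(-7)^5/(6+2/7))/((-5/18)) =-9625.83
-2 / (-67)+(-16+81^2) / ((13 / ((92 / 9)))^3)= 341469571546 / 107308071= 3182.14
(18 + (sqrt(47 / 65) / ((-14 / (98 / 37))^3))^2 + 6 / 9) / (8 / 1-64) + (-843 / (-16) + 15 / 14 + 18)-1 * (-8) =4450650110826877 / 56035464772560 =79.43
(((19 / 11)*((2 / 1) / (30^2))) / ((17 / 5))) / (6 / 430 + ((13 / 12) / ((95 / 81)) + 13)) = 31046 / 383288103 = 0.00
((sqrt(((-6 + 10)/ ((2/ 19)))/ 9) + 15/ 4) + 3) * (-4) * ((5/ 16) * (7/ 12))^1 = -315/ 64 -35 * sqrt(38)/ 144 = -6.42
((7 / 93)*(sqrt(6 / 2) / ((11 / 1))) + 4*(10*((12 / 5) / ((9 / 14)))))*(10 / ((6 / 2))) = 70*sqrt(3) / 3069 + 4480 / 9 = 497.82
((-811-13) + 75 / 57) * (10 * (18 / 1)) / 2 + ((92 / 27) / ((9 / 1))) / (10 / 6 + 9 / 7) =-3532443572 / 47709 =-74041.45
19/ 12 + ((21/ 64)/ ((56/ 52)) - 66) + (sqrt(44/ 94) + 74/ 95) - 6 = -2529269/ 36480 + sqrt(1034)/ 47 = -68.65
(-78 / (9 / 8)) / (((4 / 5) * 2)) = -130 / 3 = -43.33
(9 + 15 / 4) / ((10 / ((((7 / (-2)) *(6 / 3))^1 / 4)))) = -357 / 160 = -2.23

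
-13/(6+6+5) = -13/17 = -0.76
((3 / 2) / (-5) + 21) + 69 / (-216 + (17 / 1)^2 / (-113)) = 5034309 / 246970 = 20.38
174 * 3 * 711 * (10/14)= 1855710/7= 265101.43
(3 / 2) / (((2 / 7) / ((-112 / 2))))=-294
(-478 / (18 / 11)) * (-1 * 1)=2629 / 9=292.11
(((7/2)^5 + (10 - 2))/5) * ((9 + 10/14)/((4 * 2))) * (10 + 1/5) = 14793621/11200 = 1320.86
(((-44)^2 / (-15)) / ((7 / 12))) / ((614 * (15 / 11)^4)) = -56689952 / 543965625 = -0.10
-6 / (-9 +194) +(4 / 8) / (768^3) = -5435817799 / 167604387840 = -0.03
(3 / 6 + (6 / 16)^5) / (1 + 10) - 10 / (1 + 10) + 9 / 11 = -16141 / 360448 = -0.04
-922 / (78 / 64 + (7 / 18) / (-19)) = -769.43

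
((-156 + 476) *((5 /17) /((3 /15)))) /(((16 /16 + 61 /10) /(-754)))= -60320000 /1207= -49975.14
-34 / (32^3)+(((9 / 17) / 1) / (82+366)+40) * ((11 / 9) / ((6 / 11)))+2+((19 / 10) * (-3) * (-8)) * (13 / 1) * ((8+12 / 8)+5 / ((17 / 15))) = 2194774587311 / 263208960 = 8338.53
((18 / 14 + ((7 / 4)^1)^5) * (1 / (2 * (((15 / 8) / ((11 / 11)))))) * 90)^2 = 144852554025 / 802816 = 180430.58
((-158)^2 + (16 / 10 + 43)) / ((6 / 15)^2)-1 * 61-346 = 623587 / 4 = 155896.75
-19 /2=-9.50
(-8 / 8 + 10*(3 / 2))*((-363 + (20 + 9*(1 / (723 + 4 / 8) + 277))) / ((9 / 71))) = 237456.93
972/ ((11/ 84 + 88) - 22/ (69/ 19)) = 625968/ 52855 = 11.84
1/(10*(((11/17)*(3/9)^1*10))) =51/1100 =0.05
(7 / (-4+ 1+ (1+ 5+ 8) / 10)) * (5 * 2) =-175 / 4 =-43.75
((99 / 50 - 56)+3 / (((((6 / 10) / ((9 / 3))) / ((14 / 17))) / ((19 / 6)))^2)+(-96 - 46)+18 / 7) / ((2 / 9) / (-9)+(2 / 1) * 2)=2594073087 / 32570300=79.65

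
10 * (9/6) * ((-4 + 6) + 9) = 165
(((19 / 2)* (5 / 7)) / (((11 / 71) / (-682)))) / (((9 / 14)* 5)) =-9293.11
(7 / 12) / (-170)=-7 / 2040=-0.00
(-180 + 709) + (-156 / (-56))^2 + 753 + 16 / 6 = 759947 / 588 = 1292.43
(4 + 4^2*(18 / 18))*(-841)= -16820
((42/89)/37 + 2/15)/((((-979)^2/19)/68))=847552/4303835745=0.00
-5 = -5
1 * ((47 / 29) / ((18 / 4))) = 94 / 261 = 0.36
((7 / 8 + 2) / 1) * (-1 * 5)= -115 / 8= -14.38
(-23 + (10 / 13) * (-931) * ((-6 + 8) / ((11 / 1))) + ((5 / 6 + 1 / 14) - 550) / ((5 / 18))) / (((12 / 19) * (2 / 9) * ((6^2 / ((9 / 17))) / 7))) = -607643541 / 388960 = -1562.23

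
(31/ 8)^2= 15.02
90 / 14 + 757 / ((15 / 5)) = 5434 / 21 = 258.76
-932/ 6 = -466/ 3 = -155.33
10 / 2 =5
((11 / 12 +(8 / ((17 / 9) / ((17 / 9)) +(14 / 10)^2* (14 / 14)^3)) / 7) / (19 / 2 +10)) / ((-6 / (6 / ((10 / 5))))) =-4049 / 121212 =-0.03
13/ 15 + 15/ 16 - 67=-15647/ 240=-65.20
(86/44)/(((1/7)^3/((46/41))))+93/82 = 679477/902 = 753.30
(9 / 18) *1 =1 / 2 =0.50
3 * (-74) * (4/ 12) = -74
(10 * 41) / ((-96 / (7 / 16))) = -1.87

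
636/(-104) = -159/26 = -6.12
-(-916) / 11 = 83.27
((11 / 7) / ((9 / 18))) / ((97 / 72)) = 1584 / 679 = 2.33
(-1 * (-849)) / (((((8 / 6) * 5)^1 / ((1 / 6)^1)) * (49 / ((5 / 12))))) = 283 / 1568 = 0.18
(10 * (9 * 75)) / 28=241.07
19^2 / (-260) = -361 / 260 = -1.39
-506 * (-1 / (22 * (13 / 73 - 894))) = -1679 / 65249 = -0.03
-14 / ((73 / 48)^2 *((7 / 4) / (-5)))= 92160 / 5329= 17.29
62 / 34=31 / 17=1.82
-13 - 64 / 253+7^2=9044 / 253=35.75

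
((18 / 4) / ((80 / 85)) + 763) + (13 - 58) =23129 / 32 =722.78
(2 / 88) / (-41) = -1 / 1804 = -0.00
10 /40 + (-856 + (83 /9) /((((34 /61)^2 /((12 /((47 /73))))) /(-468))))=-14114910945 /54332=-259790.01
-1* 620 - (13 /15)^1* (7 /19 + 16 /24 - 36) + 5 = -499916 /855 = -584.70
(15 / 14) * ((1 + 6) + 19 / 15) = 62 / 7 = 8.86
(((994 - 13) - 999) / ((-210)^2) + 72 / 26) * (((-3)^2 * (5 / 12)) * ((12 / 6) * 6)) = 793683 / 6370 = 124.60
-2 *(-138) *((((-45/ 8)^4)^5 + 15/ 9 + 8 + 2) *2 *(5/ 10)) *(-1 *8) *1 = -80001727740758687889275350357518805/ 36028797018963968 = -2220494003689585046.63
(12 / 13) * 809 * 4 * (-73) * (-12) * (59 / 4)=501748272 / 13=38596020.92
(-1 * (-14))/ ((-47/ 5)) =-70/ 47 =-1.49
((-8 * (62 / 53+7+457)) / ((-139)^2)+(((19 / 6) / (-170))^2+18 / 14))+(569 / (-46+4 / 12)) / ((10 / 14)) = -16705183208287733 / 1021702417066800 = -16.35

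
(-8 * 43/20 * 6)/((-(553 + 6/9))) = 1548/8305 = 0.19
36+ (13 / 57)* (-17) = 1831 / 57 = 32.12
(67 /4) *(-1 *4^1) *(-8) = 536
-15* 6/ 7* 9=-115.71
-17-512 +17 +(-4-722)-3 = -1241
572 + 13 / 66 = 37765 / 66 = 572.20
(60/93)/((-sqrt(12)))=-10*sqrt(3)/93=-0.19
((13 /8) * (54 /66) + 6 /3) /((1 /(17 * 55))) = 24905 /8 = 3113.12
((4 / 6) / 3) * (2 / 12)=1 / 27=0.04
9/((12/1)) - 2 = -5/4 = -1.25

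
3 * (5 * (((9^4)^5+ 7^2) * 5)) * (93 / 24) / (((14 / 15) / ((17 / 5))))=720797590903837669194375 / 56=12871385551854244092756.70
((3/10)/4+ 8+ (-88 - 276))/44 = -14237/1760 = -8.09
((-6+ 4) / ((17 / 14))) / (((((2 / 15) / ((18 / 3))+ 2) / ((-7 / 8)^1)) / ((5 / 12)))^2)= -39375 / 735488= -0.05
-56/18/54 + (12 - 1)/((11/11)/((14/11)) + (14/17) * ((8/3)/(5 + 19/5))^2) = 689668084/54248049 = 12.71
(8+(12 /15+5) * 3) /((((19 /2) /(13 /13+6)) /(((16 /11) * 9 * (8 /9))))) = 227584 /1045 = 217.78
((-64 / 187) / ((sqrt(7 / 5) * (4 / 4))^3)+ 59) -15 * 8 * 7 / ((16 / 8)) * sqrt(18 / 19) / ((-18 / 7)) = -320 * sqrt(35) / 9163+ 59+ 490 * sqrt(38) / 19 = 217.77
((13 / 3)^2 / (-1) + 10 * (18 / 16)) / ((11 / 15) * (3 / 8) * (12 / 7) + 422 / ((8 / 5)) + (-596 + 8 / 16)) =9485 / 417411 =0.02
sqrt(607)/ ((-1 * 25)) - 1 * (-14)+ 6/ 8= 59/ 4 - sqrt(607)/ 25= 13.76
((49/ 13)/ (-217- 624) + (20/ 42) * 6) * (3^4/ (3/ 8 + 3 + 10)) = 17.28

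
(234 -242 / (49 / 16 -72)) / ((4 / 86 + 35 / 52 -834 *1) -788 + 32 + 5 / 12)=-878660796 / 5877941047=-0.15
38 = 38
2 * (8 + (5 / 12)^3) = 13949 / 864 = 16.14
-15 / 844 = -0.02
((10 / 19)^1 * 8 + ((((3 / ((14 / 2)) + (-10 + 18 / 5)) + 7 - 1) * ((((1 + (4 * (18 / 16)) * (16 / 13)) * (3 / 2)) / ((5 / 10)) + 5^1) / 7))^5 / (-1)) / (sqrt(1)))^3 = 590688176775542574862883742670114651161073291264 / 7913202652330328452591428663731493936811032487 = 74.65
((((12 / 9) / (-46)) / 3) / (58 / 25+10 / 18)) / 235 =-10 / 699407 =-0.00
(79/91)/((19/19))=79/91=0.87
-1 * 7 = -7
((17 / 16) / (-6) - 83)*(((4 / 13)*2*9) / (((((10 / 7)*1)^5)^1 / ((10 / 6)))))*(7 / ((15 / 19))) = -3569823607 / 3120000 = -1144.17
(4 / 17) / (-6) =-2 / 51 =-0.04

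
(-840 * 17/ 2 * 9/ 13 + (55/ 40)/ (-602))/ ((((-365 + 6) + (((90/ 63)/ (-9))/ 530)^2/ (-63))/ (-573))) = -17793335583597807891/ 2255275628131552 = -7889.65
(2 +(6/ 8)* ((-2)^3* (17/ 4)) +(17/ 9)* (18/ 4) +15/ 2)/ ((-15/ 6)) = 3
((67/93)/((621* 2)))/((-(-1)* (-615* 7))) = -67/497253330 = -0.00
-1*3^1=-3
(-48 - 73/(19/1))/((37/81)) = -79785/703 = -113.49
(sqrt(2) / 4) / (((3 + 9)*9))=sqrt(2) / 432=0.00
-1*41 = -41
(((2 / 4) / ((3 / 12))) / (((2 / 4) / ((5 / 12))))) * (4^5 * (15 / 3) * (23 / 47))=588800 / 141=4175.89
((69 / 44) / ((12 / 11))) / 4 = 23 / 64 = 0.36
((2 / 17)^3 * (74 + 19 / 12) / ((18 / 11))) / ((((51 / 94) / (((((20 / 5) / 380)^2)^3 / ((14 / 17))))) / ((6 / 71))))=0.00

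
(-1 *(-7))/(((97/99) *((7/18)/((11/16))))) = 9801/776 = 12.63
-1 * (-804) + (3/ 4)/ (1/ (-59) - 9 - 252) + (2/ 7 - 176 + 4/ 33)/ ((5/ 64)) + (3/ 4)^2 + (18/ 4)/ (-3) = -266949461/ 184800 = -1444.53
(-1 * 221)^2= 48841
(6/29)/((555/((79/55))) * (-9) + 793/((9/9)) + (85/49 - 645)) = -11613/186787579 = -0.00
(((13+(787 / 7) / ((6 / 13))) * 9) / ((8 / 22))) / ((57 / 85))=10076495 / 1064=9470.39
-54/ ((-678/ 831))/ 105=2493/ 3955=0.63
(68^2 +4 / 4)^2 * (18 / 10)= 38503125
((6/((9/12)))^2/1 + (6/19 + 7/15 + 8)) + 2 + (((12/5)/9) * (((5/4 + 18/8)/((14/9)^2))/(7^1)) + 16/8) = 2146073/27930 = 76.84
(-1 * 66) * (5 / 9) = -110 / 3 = -36.67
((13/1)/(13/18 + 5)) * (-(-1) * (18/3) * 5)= 7020/103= 68.16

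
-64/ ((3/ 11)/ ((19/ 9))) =-13376/ 27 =-495.41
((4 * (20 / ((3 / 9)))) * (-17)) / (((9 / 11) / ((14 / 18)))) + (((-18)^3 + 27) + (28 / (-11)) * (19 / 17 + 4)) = -48957857 / 5049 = -9696.55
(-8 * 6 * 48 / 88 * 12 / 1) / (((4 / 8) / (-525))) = 3628800 / 11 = 329890.91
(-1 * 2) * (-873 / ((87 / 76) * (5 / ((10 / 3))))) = 29488 / 29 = 1016.83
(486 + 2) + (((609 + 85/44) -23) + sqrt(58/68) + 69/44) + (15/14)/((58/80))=sqrt(986)/34 + 438065/406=1079.90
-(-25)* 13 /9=36.11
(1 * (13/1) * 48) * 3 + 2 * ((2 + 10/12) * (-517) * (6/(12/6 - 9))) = 30682/7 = 4383.14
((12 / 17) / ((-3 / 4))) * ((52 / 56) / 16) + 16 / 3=3769 / 714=5.28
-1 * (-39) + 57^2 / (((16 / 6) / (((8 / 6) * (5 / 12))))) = 5727 / 8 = 715.88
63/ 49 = 9/ 7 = 1.29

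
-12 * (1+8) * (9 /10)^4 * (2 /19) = -177147 /23750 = -7.46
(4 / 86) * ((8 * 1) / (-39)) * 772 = -12352 / 1677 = -7.37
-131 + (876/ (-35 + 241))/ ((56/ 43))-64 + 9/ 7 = -78465/ 412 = -190.45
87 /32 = 2.72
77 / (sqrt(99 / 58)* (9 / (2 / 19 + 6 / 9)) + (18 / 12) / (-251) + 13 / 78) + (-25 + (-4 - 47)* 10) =-718482064848943 / 1342823268361 + 268769070108* sqrt(638) / 1342823268361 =-530.00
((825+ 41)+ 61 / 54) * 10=234125 / 27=8671.30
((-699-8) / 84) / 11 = -0.77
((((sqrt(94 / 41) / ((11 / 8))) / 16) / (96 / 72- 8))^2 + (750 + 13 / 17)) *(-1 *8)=-50653801591 / 8433700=-6006.12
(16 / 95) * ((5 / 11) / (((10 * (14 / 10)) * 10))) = 4 / 7315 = 0.00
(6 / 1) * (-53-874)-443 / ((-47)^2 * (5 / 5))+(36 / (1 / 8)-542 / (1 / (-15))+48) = 6414493 / 2209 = 2903.80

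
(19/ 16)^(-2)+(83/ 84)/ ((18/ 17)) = 896443/ 545832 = 1.64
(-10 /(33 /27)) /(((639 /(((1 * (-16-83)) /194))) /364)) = 16380 /6887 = 2.38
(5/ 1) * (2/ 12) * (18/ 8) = 15/ 8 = 1.88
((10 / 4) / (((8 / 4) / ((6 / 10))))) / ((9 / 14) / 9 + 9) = 21 / 254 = 0.08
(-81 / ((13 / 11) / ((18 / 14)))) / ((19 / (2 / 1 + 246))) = -1988712 / 1729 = -1150.21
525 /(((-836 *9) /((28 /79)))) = -1225 /49533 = -0.02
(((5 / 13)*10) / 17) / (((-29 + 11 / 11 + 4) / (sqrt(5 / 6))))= -25*sqrt(30) / 15912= -0.01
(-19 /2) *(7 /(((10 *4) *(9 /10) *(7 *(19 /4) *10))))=-1 /180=-0.01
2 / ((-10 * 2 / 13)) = -13 / 10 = -1.30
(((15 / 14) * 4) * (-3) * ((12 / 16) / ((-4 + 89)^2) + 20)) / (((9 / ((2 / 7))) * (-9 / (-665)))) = -10982057 / 18207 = -603.18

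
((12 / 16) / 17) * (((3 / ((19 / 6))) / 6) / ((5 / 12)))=27 / 1615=0.02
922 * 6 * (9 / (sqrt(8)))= 12447 * sqrt(2)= 17602.72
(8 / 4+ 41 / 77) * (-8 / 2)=-780 / 77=-10.13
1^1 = 1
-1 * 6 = -6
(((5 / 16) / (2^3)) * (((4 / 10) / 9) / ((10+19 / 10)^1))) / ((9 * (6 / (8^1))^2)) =0.00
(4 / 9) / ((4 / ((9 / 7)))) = 1 / 7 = 0.14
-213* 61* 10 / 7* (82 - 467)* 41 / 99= 8878550 / 3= 2959516.67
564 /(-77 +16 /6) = -1692 /223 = -7.59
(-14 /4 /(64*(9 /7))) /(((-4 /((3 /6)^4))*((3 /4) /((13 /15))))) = 637 /829440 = 0.00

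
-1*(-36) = 36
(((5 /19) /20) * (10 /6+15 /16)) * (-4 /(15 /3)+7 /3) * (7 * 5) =20125 /10944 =1.84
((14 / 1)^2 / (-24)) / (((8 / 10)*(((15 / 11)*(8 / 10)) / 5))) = -13475 / 288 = -46.79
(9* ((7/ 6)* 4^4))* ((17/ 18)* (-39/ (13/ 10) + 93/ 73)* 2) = -10647168/ 73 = -145851.62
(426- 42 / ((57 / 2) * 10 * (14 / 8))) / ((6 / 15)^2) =101155 / 38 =2661.97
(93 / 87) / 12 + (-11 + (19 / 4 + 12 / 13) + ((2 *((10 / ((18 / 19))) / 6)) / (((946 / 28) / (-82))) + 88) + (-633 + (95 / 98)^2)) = -25794453929537 / 46240061868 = -557.84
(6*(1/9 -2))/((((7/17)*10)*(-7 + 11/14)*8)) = 289/5220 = 0.06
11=11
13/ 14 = 0.93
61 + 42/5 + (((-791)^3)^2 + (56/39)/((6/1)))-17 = 143289631919477331779/585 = 244939541742696293.64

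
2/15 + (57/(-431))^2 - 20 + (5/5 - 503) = -1454088373/2786415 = -521.85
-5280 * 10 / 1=-52800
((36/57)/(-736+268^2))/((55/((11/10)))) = 1/5627800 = 0.00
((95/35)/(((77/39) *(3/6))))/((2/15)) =11115/539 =20.62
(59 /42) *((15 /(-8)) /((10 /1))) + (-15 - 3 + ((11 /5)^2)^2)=722709 /140000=5.16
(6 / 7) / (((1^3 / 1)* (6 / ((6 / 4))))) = 3 / 14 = 0.21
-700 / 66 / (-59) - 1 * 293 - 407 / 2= -1932671 / 3894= -496.32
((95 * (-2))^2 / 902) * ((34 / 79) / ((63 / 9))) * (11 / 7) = 3.87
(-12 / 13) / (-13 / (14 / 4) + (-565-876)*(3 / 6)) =168 / 131807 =0.00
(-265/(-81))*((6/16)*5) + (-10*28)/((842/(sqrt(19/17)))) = 1325/216-140*sqrt(323)/7157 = 5.78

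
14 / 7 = 2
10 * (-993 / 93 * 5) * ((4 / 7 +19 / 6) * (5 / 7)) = -6495875 / 4557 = -1425.47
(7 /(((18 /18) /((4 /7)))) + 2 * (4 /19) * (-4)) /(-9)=-0.26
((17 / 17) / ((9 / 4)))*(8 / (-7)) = -32 / 63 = -0.51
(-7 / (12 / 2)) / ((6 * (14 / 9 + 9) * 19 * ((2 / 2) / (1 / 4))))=-7 / 28880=-0.00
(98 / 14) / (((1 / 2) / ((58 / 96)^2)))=5887 / 1152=5.11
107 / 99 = 1.08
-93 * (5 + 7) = -1116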